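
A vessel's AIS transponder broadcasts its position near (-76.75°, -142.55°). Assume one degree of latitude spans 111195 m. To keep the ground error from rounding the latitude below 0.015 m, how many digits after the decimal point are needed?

One degree of latitude covers 111195 m.
Rounding to N decimal places gives at most 0.5 × 10⁻ᴺ degrees of error, i.e. 0.5 × 10⁻ᴺ × 111195 m.
Need 0.5 × 111195 × 10⁻ᴺ ≤ 0.015 → 10⁻ᴺ ≤ 2.698e-07, so N ≥ 6.57.
At 6 places the error can reach 0.0556 m, but 7 places keeps it to 0.00556 m.

7 decimal places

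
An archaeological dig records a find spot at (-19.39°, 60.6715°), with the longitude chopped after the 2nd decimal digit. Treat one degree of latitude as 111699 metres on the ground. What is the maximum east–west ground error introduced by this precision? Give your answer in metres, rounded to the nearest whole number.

1054 metres

Truncating at 2 decimal places can drop up to a full unit in the last place, so the longitude may be off by as much as 0.01°.
Parallels shrink by cos φ, so at 19.39° a degree of longitude is 111699 × 0.9433 ≈ 105364 m.
Maximum E–W displacement: 0.01 × 105364 = 1053.64 m.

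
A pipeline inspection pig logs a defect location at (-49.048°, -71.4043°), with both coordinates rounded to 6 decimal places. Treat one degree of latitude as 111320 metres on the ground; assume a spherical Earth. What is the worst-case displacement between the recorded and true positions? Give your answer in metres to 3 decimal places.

Rounding to 6 decimal places leaves each coordinate within ±5e-07° of the true value.
Latitude error → 5e-07 × 111320 = 0.05566 m along the meridian.
East–west component at 49.048°: 5e-07° × 111320 × cos 49.048° ≈ 5e-07 × 72962.1 ≈ 0.036481 m.
Combining orthogonally: (0.05566² + 0.036481²)^½ ≈ 0.06655 m.

0.067 metres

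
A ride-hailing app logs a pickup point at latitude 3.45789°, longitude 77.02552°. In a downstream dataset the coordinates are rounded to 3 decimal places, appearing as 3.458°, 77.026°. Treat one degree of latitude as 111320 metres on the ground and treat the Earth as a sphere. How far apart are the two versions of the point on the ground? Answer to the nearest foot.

The latitude changed by -0.00011° and the longitude by -0.00048°.
North–south shift: -0.00011 × 111320 = -12.2452 m.
East–west at this latitude: -0.00048° × 111320 × cos 3.458° ≈ -0.00048 × 111117 = -53.3363 m.
Hypotenuse of the two orthogonal shifts: √(12.2452² + 53.3363²) = 54.7239 m.
In feet: 54.7239 m ÷ 0.3048 ≈ 179.54 ft.

180 feet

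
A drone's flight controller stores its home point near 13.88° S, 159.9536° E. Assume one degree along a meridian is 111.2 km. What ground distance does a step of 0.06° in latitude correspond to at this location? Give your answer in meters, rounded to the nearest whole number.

6672 meters

Along a meridian 0.06° is 0.06 × 111200 = 6672 m.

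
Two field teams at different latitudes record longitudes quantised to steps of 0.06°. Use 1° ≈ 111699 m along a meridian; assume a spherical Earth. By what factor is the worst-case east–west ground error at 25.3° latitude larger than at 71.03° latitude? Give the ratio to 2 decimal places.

2.78

With a 0.06° grid the true value lies within half a step, ±0.06°/2 = ±0.03°, of the stored one.
Error at 25.3° = 0.03° × 111699 × cos 25.3° ≈ 3351 × 0.9041 = 3029.6 m.
At 71.03°: 0.03° × 111699 × cos 71.03° = 0.03 × 111699 × 0.3251 ≈ 1089.3 m.
Ratio: 3029.6 / 1089.3 = cos 25.3° / cos 71.03° ≈ 2.7812.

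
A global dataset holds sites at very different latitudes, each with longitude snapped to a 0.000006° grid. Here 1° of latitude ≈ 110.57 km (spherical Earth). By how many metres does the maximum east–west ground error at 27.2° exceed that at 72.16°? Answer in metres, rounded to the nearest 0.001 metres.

With a 0.000006° grid the true value lies within half a step, ±0.000006°/2 = ±3e-06°, of the stored one.
Error at 27.2° = 3e-06° × 110570 × cos 27.2° ≈ 0.33171 × 0.8894 = 0.29503 m.
Error at 72.16° = 3e-06° × 110570 × cos 72.16° ≈ 0.33171 × 0.3064 = 0.10162 m.
So the lower-latitude error exceeds the higher by 0.29503 − 0.10162 = 0.19341 m.

0.193 metres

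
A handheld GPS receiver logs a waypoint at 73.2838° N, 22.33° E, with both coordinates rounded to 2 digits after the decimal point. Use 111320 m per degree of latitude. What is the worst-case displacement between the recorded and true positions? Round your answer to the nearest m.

579 m

Rounding to 2 decimal places leaves each coordinate within ±0.005° of the true value.
Latitude error → 0.005 × 111320 = 556.6 m along the meridian.
East–west component at 73.2838°: 0.005° × 111320 × cos 73.2838° ≈ 0.005 × 32019.1 ≈ 160.096 m.
The two errors are perpendicular, so the maximum displacement is √(556.6² + 160.096²) ≈ 579.167 m.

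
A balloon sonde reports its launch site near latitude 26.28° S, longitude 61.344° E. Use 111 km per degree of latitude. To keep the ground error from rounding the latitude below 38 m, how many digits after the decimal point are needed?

4 decimal places

One degree of latitude covers 111000 m.
Rounding to N decimal places gives at most 0.5 × 10⁻ᴺ degrees of error, i.e. 0.5 × 10⁻ᴺ × 111000 m.
Need 0.5 × 111000 × 10⁻ᴺ ≤ 38 → 10⁻ᴺ ≤ 6.847e-04, so N ≥ 3.16.
So 4 decimal places suffice (5.55 m); 3 would allow up to 55.5 m.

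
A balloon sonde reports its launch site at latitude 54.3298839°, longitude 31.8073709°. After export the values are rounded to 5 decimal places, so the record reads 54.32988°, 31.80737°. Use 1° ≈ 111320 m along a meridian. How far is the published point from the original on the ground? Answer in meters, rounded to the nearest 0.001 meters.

The latitude changed by +0.0000039° and the longitude by +0.0000009°.
N–S: 0.0000039° × 111320 m/° = 0.434148 m.
East–west at this latitude: 0.0000009° × 111320 × cos 54.3299° ≈ 0.0000009 × 64912.7 = 0.0584214 m.
Combined displacement = (0.434148² + 0.0584214²)^½ ≈ 0.438061 m.

0.438 meters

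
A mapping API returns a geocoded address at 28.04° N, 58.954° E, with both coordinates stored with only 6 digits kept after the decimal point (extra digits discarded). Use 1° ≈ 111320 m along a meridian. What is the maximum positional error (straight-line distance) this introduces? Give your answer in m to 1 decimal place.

0.1 m

Truncating at 6 decimal places can drop up to a full unit in the last place, so each coordinate may be off by as much as 1e-06°.
N–S: 1e-06° × 111320 m/° = 0.11132 m.
Longitude error → 1e-06 × 111320 × cos 28.04° = 1e-06 × 111320 × 0.8826 ≈ 0.0982532 m.
The two errors are perpendicular, so the maximum displacement is √(0.11132² + 0.0982532²) ≈ 0.148478 m.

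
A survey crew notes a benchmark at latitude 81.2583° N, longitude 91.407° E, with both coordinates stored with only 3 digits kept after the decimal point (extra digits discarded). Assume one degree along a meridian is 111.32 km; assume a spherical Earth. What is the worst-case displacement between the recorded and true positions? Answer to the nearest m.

113 m

Truncating at 3 decimal places can drop up to a full unit in the last place, so each coordinate may be off by as much as 0.001°.
N–S: 0.001° × 111320 m/° = 111.32 m.
E–W at 81.2583°: 0.001° × 111320 × cos 81.2583° = 0.001 × 111320 × 0.1520 ≈ 16.9184 m.
Combining orthogonally: (111.32² + 16.9184²)^½ ≈ 112.598 m.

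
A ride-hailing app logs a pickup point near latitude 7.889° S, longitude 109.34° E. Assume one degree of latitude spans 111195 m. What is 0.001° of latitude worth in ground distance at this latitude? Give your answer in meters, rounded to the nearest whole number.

0.001° × 111195 m/° = 111.195 m.

111 meters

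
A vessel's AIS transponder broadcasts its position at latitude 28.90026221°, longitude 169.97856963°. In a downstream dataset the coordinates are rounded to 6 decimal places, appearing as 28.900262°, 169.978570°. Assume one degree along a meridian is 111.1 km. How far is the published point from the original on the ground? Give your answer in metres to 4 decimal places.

0.0429 metres

The latitude changed by +0.00000021° and the longitude by -0.00000037°.
North–south shift: 0.00000021 × 111100 = 0.023331 m.
East–west at this latitude: -0.00000037° × 111100 × cos 28.9003° ≈ -0.00000037 × 97263.9 = -0.0359876 m.
Combined displacement = (0.023331² + 0.0359876²)^½ ≈ 0.0428888 m.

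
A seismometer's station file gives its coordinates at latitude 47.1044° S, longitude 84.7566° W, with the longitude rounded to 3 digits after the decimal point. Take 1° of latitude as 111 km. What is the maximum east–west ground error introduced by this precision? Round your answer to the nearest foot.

Rounding to 3 decimal places leaves the longitude within ±0.0005° of the true value.
At latitude 47.1044° a degree of longitude spans 111000 m × cos 47.1044° = 111000 × 0.6807 ≈ 75553.8 m.
Maximum E–W displacement: 0.0005 × 75553.8 = 37.7769 m.
Converting: 37.7769 m × 3.2808 ft/m ≈ 123.94 ft.

124 feet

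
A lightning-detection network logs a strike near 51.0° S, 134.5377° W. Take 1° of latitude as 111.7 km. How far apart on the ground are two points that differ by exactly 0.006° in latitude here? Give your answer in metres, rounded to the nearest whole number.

670 metres

0.006° × 111700 m/° = 670.2 m.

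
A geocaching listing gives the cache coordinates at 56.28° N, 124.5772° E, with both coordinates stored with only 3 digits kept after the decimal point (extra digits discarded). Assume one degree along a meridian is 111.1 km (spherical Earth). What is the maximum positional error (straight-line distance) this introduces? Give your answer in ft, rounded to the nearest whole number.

Truncating at 3 decimal places can drop up to a full unit in the last place, so each coordinate may be off by as much as 0.001°.
North–south component: 0.001° × 111100 = 111.1 m.
Longitude error → 0.001 × 111100 × cos 56.28° = 0.001 × 111100 × 0.5551 ≈ 61.6755 m.
Combining orthogonally: (111.1² + 61.6755²)^½ ≈ 127.071 m.
In feet: 127.071 m ÷ 0.3048 ≈ 416.9 ft.

417 ft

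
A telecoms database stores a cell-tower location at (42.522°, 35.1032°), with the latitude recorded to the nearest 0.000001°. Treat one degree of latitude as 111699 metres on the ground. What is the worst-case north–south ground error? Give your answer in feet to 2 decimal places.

0.18 feet

Rounding to 6 decimal places leaves the latitude within ±5e-07° of the true value.
Along the meridian that is 5e-07° × 111699 m/° = 0.0558495 m.
Converting: 0.0558495 m × 3.2808 ft/m ≈ 0.18323 ft.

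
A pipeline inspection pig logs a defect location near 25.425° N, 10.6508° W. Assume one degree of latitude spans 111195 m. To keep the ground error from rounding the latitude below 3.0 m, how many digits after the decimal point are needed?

One degree of latitude covers 111195 m.
With N decimal places the half-ulp bound is 0.5·10⁻ᴺ°, or 0.5·10⁻ᴺ × 111195 m on the ground.
Setting 55597.5 × 10⁻ᴺ ≤ 3.0 gives 10ᴺ ≥ 1.853e+04, i.e. N ≥ 4.27.
N = 4 would give 5.56 m (too coarse); N = 5 gives 0.556 m ≤ 3.0 m.

5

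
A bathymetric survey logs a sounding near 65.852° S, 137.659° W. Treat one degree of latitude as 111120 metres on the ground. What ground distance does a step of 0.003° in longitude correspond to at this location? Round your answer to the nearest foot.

At 65.852° a degree of longitude is 111120 × cos 65.852° ≈ 45458.6 m, so 0.003° corresponds to 136.376 m.
Converting: 136.376 m × 3.2808 ft/m ≈ 447.43 ft.

447 feet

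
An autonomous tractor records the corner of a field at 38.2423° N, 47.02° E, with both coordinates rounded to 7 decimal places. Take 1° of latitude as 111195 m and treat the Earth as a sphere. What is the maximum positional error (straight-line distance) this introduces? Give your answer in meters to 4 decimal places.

0.0071 meters

Rounding to 7 decimal places leaves each coordinate within ±5e-08° of the true value.
N–S: 5e-08° × 111195 m/° = 0.00555975 m.
Longitude error → 5e-08 × 111195 × cos 38.2423° = 5e-08 × 111195 × 0.7854 ≈ 0.00436663 m.
Combining orthogonally: (0.00555975² + 0.00436663²)^½ ≈ 0.00706953 m.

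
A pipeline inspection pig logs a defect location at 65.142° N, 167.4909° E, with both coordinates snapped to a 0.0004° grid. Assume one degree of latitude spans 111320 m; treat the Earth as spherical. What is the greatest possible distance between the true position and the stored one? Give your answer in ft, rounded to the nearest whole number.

79 ft

With a 0.0004° grid the true value lies within half a step, ±0.0004°/2 = ±0.0002°, of the stored one.
Latitude error → 0.0002 × 111320 = 22.264 m along the meridian.
East–west component at 65.142°: 0.0002° × 111320 × cos 65.142° ≈ 0.0002 × 46795.7 ≈ 9.35914 m.
Combining orthogonally: (22.264² + 9.35914²)^½ ≈ 24.1512 m.
In feet: 24.1512 m ÷ 0.3048 ≈ 79.236 ft.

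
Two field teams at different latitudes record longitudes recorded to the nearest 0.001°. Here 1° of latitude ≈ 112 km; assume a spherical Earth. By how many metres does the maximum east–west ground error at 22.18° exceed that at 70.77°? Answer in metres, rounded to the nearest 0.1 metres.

Rounding to 3 decimal places leaves the longitude within ±0.0005° of the true value.
Error at 22.18° = 0.0005° × 112000 × cos 22.18° ≈ 56 × 0.9260 = 51.856 m.
Error at 70.77° = 0.0005° × 112000 × cos 70.77° ≈ 56 × 0.3294 = 18.444 m.
So the lower-latitude error exceeds the higher by 51.856 − 18.444 = 33.412 m.

33.4 metres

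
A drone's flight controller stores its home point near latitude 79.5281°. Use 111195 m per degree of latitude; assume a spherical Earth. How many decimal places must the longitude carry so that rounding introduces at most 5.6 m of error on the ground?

At 79.5281° one degree of longitude covers 111195 × cos 79.5281° ≈ 111195 × 0.1818 ≈ 20210.1 m.
Rounding to N decimal places gives at most 0.5 × 10⁻ᴺ degrees of error, i.e. 0.5 × 10⁻ᴺ × 20210.1 m.
Need 0.5 × 20210.1 × 10⁻ᴺ ≤ 5.6 → 10⁻ᴺ ≤ 5.542e-04, so N ≥ 3.26.
N = 3 would give 10.1 m (too coarse); N = 4 gives 1.01 m ≤ 5.6 m.

4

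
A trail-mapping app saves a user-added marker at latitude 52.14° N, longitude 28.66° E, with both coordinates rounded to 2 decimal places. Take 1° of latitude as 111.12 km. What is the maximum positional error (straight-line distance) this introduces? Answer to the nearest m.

652 m

Rounding to 2 decimal places leaves each coordinate within ±0.005° of the true value.
N–S: 0.005° × 111120 m/° = 555.6 m.
East–west component at 52.14°: 0.005° × 111120 × cos 52.14° ≈ 0.005 × 68198.1 ≈ 340.991 m.
Combining orthogonally: (555.6² + 340.991²)^½ ≈ 651.894 m.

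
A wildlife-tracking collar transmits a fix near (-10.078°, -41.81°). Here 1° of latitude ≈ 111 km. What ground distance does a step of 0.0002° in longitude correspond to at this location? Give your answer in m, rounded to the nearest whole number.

At 10.078° a degree of longitude is 111000 × cos 10.078° ≈ 109287 m, so 0.0002° corresponds to 21.8575 m.

22 m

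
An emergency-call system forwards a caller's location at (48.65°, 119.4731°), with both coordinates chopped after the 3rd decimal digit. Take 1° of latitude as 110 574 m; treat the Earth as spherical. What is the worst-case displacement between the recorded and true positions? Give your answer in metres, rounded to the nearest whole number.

133 metres

Truncating at 3 decimal places can drop up to a full unit in the last place, so each coordinate may be off by as much as 0.001°.
Latitude error → 0.001 × 110574 = 110.574 m along the meridian.
E–W at 48.65°: 0.001° × 110574 × cos 48.65° = 0.001 × 110574 × 0.6607 ≈ 73.0515 m.
Worst case both components are at the extreme and orthogonal: √(110.574² + 73.0515²) ≈ 132.526 m.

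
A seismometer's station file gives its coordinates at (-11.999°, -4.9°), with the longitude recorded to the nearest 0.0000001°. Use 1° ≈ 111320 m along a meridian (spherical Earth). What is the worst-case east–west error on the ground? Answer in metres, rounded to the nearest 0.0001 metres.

Rounding to 7 decimal places leaves the longitude within ±5e-08° of the true value.
One degree of longitude at 11.999° is 111320 × cos 11.999° ≈ 111320 × 0.9782 = 108888 m.
East–west error: 5e-08° × 108888 m/° ≈ 0.00544439 m.

0.0054 metres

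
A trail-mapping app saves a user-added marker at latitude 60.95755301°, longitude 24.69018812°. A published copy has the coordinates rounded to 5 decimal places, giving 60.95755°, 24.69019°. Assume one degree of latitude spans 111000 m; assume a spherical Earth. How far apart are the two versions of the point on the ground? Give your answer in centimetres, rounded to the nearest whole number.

The latitude changed by +0.00000301° and the longitude by -0.00000188°.
North–south shift: 0.00000301 × 111000 = 0.33411 m.
E–W at 60.9575°: -0.00000188° × 111000 × cos 60.9575° = -0.00000188 × 111000 × 0.4855 ≈ -0.101305 m.
Distance: √(0.33411² + 0.101305²) ≈ 0.349131 m.
That is 0.349131 m = 34.913 cm.

35 centimetres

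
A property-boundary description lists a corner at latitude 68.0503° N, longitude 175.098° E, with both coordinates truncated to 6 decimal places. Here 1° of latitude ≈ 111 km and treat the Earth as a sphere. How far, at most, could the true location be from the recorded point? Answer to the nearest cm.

12 cm

Truncating at 6 decimal places can drop up to a full unit in the last place, so each coordinate may be off by as much as 1e-06°.
N–S: 1e-06° × 111000 m/° = 0.111 m.
E–W at 68.0503°: 1e-06° × 111000 × cos 68.0503° = 1e-06 × 111000 × 0.3738 ≈ 0.041491 m.
The two errors are perpendicular, so the maximum displacement is √(0.111² + 0.041491²) ≈ 0.118501 m.
That is 0.118501 m = 11.85 cm.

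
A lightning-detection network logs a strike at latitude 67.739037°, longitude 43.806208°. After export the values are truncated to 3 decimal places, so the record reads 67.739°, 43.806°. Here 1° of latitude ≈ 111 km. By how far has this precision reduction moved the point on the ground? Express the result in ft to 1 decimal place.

31.7 ft

The latitude changed by +0.000037° and the longitude by +0.000208°.
N–S: 0.000037° × 111000 m/° = 4.107 m.
E–W at 67.739°: 0.000208° × 111000 × cos 67.739° = 0.000208 × 111000 × 0.3788 ≈ 8.74634 m.
Distance: √(4.107² + 8.74634²) ≈ 9.66261 m.
Converting: 9.66261 m × 3.2808 ft/m ≈ 31.701 ft.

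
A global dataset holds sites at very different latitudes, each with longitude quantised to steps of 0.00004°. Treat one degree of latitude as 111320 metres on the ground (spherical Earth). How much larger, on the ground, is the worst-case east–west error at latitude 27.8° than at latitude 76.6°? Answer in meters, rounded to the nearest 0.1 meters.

With a 0.00004° grid the true value lies within half a step, ±0.00004°/2 = ±2e-05°, of the stored one.
Error at 27.8° = 2e-05° × 111320 × cos 27.8° ≈ 2.2264 × 0.8846 = 1.9694 m.
Error at 76.6° = 2e-05° × 111320 × cos 76.6° ≈ 2.2264 × 0.2317 = 0.51596 m.
So the lower-latitude error exceeds the higher by 1.9694 − 0.51596 = 1.4535 m.

1.5 meters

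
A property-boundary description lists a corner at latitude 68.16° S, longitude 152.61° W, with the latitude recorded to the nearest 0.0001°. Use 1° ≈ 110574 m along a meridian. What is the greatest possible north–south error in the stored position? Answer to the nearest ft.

18 ft

Rounding to 4 decimal places leaves the latitude within ±5e-05° of the true value.
Along the meridian that is 5e-05° × 110574 m/° = 5.5287 m.
Converting: 5.5287 m × 3.2808 ft/m ≈ 18.139 ft.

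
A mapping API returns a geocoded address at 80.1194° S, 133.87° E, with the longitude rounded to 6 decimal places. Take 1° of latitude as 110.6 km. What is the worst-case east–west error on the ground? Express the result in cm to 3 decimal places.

Rounding to 6 decimal places leaves the longitude within ±5e-07° of the true value.
At latitude 80.1194° a degree of longitude spans 110600 m × cos 80.1194° = 110600 × 0.1716 ≈ 18978.5 m.
Maximum E–W displacement: 5e-07 × 18978.5 = 0.00948923 m.
That is 0.00948923 m = 0.94892 cm.

0.949 cm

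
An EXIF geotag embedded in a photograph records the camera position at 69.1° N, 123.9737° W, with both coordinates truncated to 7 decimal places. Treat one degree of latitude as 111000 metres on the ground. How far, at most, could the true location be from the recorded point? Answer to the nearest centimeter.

Truncating at 7 decimal places can drop up to a full unit in the last place, so each coordinate may be off by as much as 1e-07°.
N–S: 1e-07° × 111000 m/° = 0.0111 m.
Longitude error → 1e-07 × 111000 × cos 69.1° = 1e-07 × 111000 × 0.3567 ≈ 0.00395979 m.
Worst case both components are at the extreme and orthogonal: √(0.0111² + 0.00395979²) ≈ 0.0117852 m.
That is 0.0117852 m = 1.1785 cm.

1 centimeters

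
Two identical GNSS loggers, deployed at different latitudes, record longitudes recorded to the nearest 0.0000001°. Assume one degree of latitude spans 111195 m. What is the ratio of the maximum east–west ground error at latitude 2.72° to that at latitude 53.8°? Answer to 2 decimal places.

Rounding to 7 decimal places leaves the longitude within ±5e-08° of the true value.
At 2.72°: 5e-08° × 111195 × cos 2.72° = 5e-08 × 111195 × 0.9989 ≈ 0.0055535 m.
At 53.8°: 5e-08° × 111195 × cos 53.8° = 5e-08 × 111195 × 0.5906 ≈ 0.0032836 m.
The ratio reduces to cos 2.72° / cos 53.8° = 0.9989/0.5906 ≈ 1.6913.

1.69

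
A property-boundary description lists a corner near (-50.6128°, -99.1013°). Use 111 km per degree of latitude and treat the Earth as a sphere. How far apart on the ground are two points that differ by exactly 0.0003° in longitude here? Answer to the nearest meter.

21 meters

0.0003° of longitude at 50.6128° is 0.0003 × 111000 × cos 50.6128° ≈ 0.0003 × 70435.9 = 21.1308 m.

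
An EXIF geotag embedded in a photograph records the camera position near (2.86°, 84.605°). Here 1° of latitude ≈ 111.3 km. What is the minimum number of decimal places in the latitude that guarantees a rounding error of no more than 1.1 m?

5

One degree of latitude covers 111300 m.
With N decimal places the half-ulp bound is 0.5·10⁻ᴺ°, or 0.5·10⁻ᴺ × 111300 m on the ground.
Need 0.5 × 111300 × 10⁻ᴺ ≤ 1.1 → 10⁻ᴺ ≤ 1.977e-05, so N ≥ 4.70.
So 5 decimal places suffice (0.556 m); 4 would allow up to 5.57 m.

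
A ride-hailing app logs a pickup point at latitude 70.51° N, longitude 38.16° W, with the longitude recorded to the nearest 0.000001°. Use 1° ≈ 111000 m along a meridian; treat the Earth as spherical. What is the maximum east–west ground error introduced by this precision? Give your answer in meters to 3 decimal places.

Rounding to 6 decimal places leaves the longitude within ±5e-07° of the true value.
At latitude 70.51° a degree of longitude spans 111000 m × cos 70.51° = 111000 × 0.3336 ≈ 37034.3 m.
East–west error: 5e-07° × 37034.3 m/° ≈ 0.0185171 m.

0.019 meters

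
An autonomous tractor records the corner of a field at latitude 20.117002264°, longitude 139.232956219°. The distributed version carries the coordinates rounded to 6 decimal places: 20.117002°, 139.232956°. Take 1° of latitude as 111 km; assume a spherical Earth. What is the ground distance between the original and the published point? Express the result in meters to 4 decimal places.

The latitude changed by +0.000000264° and the longitude by +0.000000219°.
N–S: 0.000000264° × 111000 m/° = 0.029304 m.
E–W at 20.117°: 0.000000219° × 111000 × cos 20.117° = 0.000000219 × 111000 × 0.9390 ≈ 0.022826 m.
Distance: √(0.029304² + 0.022826²) ≈ 0.037145 m.

0.0371 meters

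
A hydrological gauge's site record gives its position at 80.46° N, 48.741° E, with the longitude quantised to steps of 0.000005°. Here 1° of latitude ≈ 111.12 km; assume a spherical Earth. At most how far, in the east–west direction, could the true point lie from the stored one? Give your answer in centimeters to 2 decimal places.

4.60 centimeters

With a 0.000005° grid the true value lies within half a step, ±0.000005°/2 = ±2.5e-06°, of the stored one.
One degree of longitude at 80.46° is 111120 × cos 80.46° ≈ 111120 × 0.1657 = 18416.6 m.
Maximum E–W displacement: 2.5e-06 × 18416.6 = 0.0460415 m.
That is 0.0460415 m = 4.6041 cm.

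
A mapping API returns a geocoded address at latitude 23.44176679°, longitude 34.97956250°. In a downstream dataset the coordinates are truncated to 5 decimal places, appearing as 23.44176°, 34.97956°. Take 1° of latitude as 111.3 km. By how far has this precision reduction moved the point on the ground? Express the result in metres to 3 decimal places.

The latitude changed by +0.00000679° and the longitude by +0.00000250°.
N–S: 0.00000679° × 111300 m/° = 0.755727 m.
East–west at this latitude: 0.00000250° × 111300 × cos 23.4418° ≈ 0.00000250 × 102114 = 0.255285 m.
Combined displacement = (0.755727² + 0.255285²)^½ ≈ 0.79768 m.

0.798 metres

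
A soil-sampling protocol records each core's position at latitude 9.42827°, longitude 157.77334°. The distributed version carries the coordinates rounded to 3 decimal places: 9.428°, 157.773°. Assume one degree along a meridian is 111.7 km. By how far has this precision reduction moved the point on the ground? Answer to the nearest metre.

48 metres

The latitude changed by +0.00027° and the longitude by +0.00034°.
N–S: 0.00027° × 111700 m/° = 30.159 m.
East–west at this latitude: 0.00034° × 111700 × cos 9.428° ≈ 0.00034 × 110191 = 37.465 m.
Hypotenuse of the two orthogonal shifts: √(30.159² + 37.465²) = 48.0957 m.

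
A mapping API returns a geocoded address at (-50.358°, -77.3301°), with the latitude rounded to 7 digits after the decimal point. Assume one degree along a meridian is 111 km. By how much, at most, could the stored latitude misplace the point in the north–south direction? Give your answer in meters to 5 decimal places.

0.00555 meters

Rounding to 7 decimal places leaves the latitude within ±5e-08° of the true value.
Along the meridian that is 5e-08° × 111000 m/° = 0.00555 m.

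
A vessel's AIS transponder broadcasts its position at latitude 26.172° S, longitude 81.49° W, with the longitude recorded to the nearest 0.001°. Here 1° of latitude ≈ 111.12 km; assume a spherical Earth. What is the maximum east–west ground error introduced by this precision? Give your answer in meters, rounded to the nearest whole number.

Rounding to 3 decimal places leaves the longitude within ±0.0005° of the true value.
One degree of longitude at 26.172° is 111120 × cos 26.172° ≈ 111120 × 0.8975 = 99727.3 m.
East–west error: 0.0005° × 99727.3 m/° ≈ 49.8637 m.

50 meters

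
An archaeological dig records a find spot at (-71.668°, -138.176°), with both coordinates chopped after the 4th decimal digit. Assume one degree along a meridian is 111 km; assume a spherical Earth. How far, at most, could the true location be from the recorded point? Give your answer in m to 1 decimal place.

Truncating at 4 decimal places can drop up to a full unit in the last place, so each coordinate may be off by as much as 0.0001°.
N–S: 0.0001° × 111000 m/° = 11.1 m.
East–west component at 71.668°: 0.0001° × 111000 × cos 71.668° ≈ 0.0001 × 34912 ≈ 3.4912 m.
Worst case both components are at the extreme and orthogonal: √(11.1² + 3.4912²) ≈ 11.6361 m.

11.6 m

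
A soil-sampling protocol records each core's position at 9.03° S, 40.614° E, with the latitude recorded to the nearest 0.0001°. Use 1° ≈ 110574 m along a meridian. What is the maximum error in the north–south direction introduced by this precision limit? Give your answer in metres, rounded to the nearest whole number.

6 metres

Rounding to 4 decimal places leaves the latitude within ±5e-05° of the true value.
North–south distance: 5e-05° × 110574 m/° = 5.5287 m.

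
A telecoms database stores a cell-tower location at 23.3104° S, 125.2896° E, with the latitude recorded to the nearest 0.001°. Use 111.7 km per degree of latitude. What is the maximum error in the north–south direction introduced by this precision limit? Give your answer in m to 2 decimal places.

Rounding to 3 decimal places leaves the latitude within ±0.0005° of the true value.
So the N–S error is at most 0.0005 × 111700 = 55.85 m.

55.85 m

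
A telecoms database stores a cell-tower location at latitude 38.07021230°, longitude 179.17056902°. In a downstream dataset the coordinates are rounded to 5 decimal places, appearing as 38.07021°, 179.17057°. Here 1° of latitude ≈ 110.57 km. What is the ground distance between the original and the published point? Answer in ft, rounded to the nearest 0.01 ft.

Δlat = 38.07021230 − 38.07021 = +0.00000230°; Δlon = 179.17056902 − 179.17057 = -0.00000098°.
N–S: 0.00000230° × 110570 m/° = 0.254311 m.
E–W at 38.0702°: -0.00000098° × 110570 × cos 38.0702° = -0.00000098 × 110570 × 0.7873 ≈ -0.0853059 m.
Distance: √(0.254311² + 0.0853059²) ≈ 0.268237 m.
In feet: 0.268237 m ÷ 0.3048 ≈ 0.88004 ft.

0.88 ft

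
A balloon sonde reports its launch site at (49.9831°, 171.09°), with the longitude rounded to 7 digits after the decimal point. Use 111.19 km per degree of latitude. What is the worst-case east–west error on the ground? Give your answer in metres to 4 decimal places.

0.0036 metres

Rounding to 7 decimal places leaves the longitude within ±5e-08° of the true value.
At latitude 49.9831° a degree of longitude spans 111190 m × cos 49.9831° = 111190 × 0.6430 ≈ 71496.7 m.
Maximum E–W displacement: 5e-08 × 71496.7 = 0.00357483 m.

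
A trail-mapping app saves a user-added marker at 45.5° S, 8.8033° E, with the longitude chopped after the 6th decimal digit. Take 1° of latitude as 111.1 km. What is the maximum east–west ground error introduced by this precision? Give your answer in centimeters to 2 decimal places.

7.79 centimeters

Truncating at 6 decimal places can drop up to a full unit in the last place, so the longitude may be off by as much as 1e-06°.
At latitude 45.5° a degree of longitude spans 111100 m × cos 45.5° = 111100 × 0.7009 ≈ 77871 m.
East–west error: 1e-06° × 77871 m/° ≈ 0.077871 m.
That is 0.077871 m = 7.7871 cm.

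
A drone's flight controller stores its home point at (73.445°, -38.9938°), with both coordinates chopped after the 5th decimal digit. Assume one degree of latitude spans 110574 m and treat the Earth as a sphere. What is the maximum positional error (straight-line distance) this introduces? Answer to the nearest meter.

1 meters

Truncating at 5 decimal places can drop up to a full unit in the last place, so each coordinate may be off by as much as 1e-05°.
Latitude error → 1e-05 × 110574 = 1.10574 m along the meridian.
E–W at 73.445°: 1e-05° × 110574 × cos 73.445° = 1e-05 × 110574 × 0.2849 ≈ 0.315065 m.
Worst case both components are at the extreme and orthogonal: √(1.10574² + 0.315065²) ≈ 1.14975 m.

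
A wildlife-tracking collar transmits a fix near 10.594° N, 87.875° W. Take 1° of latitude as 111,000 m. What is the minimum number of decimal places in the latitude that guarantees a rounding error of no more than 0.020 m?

7

One degree of latitude covers 111000 m.
Rounding to N decimal places gives at most 0.5 × 10⁻ᴺ degrees of error, i.e. 0.5 × 10⁻ᴺ × 111000 m.
Setting 55500 × 10⁻ᴺ ≤ 0.020 gives 10ᴺ ≥ 2.775e+06, i.e. N ≥ 6.44.
At 6 places the error can reach 0.0555 m, but 7 places keeps it to 0.00555 m.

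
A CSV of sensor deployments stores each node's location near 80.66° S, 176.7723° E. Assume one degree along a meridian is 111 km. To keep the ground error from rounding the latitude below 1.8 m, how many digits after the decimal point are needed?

5 decimal places

One degree of latitude covers 111000 m.
Rounding to N decimal places gives at most 0.5 × 10⁻ᴺ degrees of error, i.e. 0.5 × 10⁻ᴺ × 111000 m.
Need 0.5 × 111000 × 10⁻ᴺ ≤ 1.8 → 10⁻ᴺ ≤ 3.243e-05, so N ≥ 4.49.
So 5 decimal places suffice (0.555 m); 4 would allow up to 5.55 m.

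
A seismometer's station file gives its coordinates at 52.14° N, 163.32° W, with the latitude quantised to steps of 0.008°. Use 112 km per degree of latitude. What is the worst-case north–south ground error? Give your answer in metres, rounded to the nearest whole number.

448 metres

With a 0.008° grid the true value lies within half a step, ±0.008°/2 = ±0.004°, of the stored one.
Along the meridian that is 0.004° × 112000 m/° = 448 m.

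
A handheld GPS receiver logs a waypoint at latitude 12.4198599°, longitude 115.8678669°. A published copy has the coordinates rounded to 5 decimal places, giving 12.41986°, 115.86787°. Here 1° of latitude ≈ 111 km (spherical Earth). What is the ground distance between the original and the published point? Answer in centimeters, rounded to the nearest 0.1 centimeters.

33.6 centimeters

The latitude changed by -0.0000001° and the longitude by -0.0000031°.
North–south shift: -0.0000001 × 111000 = -0.0111 m.
E–W at 12.4199°: -0.0000031° × 111000 × cos 12.4199° = -0.0000031 × 111000 × 0.9766 ≈ -0.336047 m.
Hypotenuse of the two orthogonal shifts: √(0.0111² + 0.336047²) = 0.336231 m.
That is 0.336231 m = 33.623 cm.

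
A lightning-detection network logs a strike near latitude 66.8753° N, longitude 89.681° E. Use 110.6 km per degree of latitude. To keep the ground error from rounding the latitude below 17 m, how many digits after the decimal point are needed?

One degree of latitude covers 110600 m.
With N decimal places the half-ulp bound is 0.5·10⁻ᴺ°, or 0.5·10⁻ᴺ × 110600 m on the ground.
Need 0.5 × 110600 × 10⁻ᴺ ≤ 17 → 10⁻ᴺ ≤ 3.074e-04, so N ≥ 3.51.
N = 3 would give 55.3 m (too coarse); N = 4 gives 5.53 m ≤ 17 m.

4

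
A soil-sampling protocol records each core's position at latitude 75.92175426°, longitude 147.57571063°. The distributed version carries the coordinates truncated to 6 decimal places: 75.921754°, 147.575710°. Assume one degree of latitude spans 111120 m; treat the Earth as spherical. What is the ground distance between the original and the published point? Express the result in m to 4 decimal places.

The latitude changed by +0.00000026° and the longitude by +0.00000063°.
North–south shift: 0.00000026 × 111120 = 0.0288912 m.
East–west at this latitude: 0.00000063° × 111120 × cos 75.9218° ≈ 0.00000063 × 27029.6 = 0.0170286 m.
Distance: √(0.0288912² + 0.0170286²) ≈ 0.0335362 m.

0.0335 m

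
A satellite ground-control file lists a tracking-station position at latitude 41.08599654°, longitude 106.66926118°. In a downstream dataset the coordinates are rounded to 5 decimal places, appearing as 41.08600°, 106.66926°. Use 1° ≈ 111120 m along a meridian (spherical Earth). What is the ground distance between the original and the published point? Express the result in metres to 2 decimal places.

The latitude changed by -0.00000346° and the longitude by +0.00000118°.
North–south shift: -0.00000346 × 111120 = -0.384475 m.
E–W at 41.086°: 0.00000118° × 111120 × cos 41.086° = 0.00000118 × 111120 × 0.7537 ≈ 0.0988295 m.
Combined displacement = (0.384475² + 0.0988295²)^½ ≈ 0.396974 m.

0.40 metres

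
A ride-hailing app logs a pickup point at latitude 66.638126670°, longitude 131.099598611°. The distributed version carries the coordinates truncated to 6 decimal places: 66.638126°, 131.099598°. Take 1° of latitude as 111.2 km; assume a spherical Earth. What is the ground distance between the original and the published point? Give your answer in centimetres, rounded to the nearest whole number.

The latitude changed by +0.000000670° and the longitude by +0.000000611°.
N–S: 0.000000670° × 111200 m/° = 0.074504 m.
East–west at this latitude: 0.000000611° × 111200 × cos 66.6381° ≈ 0.000000611 × 44094.9 = 0.026942 m.
Distance: √(0.074504² + 0.026942²) ≈ 0.0792257 m.
That is 0.0792257 m = 7.9226 cm.

8 centimetres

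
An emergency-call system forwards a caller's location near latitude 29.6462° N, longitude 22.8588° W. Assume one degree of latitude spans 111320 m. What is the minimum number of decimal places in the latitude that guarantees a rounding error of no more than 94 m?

3 decimal places

One degree of latitude covers 111320 m.
N decimal places → at most half a unit in the last place, 0.5 × 10⁻ᴺ° = 111320/2 × 10⁻ᴺ m.
Setting 55660 × 10⁻ᴺ ≤ 94 gives 10ᴺ ≥ 592.1, i.e. N ≥ 2.77.
So 3 decimal places suffice (55.7 m); 2 would allow up to 557 m.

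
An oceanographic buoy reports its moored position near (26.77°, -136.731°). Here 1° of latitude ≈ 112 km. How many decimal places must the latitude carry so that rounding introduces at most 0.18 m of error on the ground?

6 decimal places

One degree of latitude covers 112000 m.
N decimal places → at most half a unit in the last place, 0.5 × 10⁻ᴺ° = 112000/2 × 10⁻ᴺ m.
Setting 56000 × 10⁻ᴺ ≤ 0.18 gives 10ᴺ ≥ 3.111e+05, i.e. N ≥ 5.49.
At 5 places the error can reach 0.56 m, but 6 places keeps it to 0.056 m.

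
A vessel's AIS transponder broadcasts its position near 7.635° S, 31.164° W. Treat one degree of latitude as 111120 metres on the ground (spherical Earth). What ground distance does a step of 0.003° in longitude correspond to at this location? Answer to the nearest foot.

0.003° of longitude at 7.635° is 0.003 × 111120 × cos 7.635° ≈ 0.003 × 110135 = 330.405 m.
Converting: 330.405 m × 3.2808 ft/m ≈ 1084 ft.

1084 feet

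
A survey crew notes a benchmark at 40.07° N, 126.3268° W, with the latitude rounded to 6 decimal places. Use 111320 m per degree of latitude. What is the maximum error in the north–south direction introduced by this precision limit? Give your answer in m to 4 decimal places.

0.0557 m

Rounding to 6 decimal places leaves the latitude within ±5e-07° of the true value.
So the N–S error is at most 5e-07 × 111320 = 0.05566 m.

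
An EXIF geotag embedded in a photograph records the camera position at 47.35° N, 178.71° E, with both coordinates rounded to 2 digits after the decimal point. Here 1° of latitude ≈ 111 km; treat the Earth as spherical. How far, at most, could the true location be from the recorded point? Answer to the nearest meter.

Rounding to 2 decimal places leaves each coordinate within ±0.005° of the true value.
North–south component: 0.005° × 111000 = 555 m.
E–W at 47.35°: 0.005° × 111000 × cos 47.35° = 0.005 × 111000 × 0.6775 ≈ 376.023 m.
Combining orthogonally: (555² + 376.023²)^½ ≈ 670.386 m.

670 meters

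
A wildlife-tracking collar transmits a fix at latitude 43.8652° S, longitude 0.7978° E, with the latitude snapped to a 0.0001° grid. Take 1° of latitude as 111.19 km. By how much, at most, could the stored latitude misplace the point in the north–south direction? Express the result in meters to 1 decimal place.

With a 0.0001° grid the true value lies within half a step, ±0.0001°/2 = ±5e-05°, of the stored one.
So the N–S error is at most 5e-05 × 111190 = 5.5595 m.

5.6 meters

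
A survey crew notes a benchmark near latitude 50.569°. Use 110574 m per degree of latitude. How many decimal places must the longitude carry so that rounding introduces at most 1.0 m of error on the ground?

5 decimal places

At 50.569° one degree of longitude covers 110574 × cos 50.569° ≈ 110574 × 0.6351 ≈ 70230.9 m.
With N decimal places the half-ulp bound is 0.5·10⁻ᴺ°, or 0.5·10⁻ᴺ × 70230.9 m on the ground.
Setting 35115.5 × 10⁻ᴺ ≤ 1.0 gives 10ᴺ ≥ 3.512e+04, i.e. N ≥ 4.55.
N = 4 would give 3.51 m (too coarse); N = 5 gives 0.351 m ≤ 1.0 m.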